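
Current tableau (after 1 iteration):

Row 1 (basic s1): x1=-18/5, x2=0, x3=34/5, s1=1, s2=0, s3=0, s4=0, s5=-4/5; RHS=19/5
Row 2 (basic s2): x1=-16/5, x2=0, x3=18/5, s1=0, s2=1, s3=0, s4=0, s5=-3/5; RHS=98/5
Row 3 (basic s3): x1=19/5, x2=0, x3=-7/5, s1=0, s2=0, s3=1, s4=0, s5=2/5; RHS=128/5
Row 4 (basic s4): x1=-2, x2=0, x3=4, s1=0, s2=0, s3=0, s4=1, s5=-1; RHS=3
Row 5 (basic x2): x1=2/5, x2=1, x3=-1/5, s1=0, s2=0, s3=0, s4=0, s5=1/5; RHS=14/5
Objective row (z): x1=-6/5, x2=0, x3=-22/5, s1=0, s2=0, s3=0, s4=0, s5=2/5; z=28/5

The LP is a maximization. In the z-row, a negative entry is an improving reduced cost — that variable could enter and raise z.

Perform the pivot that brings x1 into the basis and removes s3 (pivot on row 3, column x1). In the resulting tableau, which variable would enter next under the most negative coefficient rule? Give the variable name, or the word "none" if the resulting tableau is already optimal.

Pivot element 19/5. New z-row = old z-row − (-6/5)·(row 3/(19/5)).
Updated z-row coefficients: x1: 0, x2: 0, x3: -92/19, s1: 0, s2: 0, s3: 6/19, s4: 0, s5: 10/19.
The most negative is -92/19 in column x3, so x3 would enter next.

x3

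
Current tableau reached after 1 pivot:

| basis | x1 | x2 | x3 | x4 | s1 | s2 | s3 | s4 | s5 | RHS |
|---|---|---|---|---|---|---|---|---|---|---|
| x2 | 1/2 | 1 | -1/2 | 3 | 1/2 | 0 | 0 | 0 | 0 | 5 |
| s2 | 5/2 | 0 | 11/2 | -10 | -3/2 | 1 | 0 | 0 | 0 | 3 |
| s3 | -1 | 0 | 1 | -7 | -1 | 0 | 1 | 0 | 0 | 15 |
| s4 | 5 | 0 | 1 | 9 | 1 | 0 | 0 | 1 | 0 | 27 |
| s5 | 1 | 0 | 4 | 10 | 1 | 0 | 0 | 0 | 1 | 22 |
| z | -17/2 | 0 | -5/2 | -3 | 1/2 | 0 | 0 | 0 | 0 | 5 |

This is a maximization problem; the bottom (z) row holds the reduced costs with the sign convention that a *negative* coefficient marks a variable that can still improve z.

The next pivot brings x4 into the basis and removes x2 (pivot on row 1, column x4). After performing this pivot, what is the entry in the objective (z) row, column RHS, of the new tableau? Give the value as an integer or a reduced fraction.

10

Pivot element is row 1, column x4: 3.
Normalize row 1: new (row 1, RHS) = 5/3 = 5/3.
z-row ← z-row − (-3)·(new row 1): 5 − (-3)·(5/3) = 10.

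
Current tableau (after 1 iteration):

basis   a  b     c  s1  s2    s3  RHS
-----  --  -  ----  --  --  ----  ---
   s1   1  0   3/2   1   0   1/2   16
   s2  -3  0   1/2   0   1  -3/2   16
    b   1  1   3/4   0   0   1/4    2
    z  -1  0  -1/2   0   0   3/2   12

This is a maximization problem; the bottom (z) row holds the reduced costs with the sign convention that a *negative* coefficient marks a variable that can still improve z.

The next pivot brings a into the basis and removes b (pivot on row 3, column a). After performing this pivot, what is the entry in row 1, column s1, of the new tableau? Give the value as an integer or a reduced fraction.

1

Pivot element is row 3, column a: 1.
Normalize row 3: new (row 3, s1) = 0/1 = 0.
row 1 ← row 1 − 1·(new row 3): 1 − 1·0 = 1.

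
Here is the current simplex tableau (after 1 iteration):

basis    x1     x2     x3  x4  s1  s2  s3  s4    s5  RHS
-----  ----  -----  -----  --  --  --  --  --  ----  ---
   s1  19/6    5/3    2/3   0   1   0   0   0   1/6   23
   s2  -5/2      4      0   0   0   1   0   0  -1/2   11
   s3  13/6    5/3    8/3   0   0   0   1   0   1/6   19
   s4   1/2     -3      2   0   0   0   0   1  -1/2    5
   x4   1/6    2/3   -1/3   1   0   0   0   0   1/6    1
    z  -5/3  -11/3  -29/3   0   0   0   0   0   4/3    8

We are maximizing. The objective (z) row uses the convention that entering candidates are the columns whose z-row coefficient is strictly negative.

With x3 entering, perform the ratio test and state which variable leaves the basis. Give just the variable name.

s4

Ratios: row 1 (s1): 23/(2/3) = 69/2; row 2 (s2): entry 0 ≤ 0, skip; row 3 (s3): 19/(8/3) = 57/8; row 4 (s4): 5/2 = 5/2; row 5 (x4): entry -1/3 ≤ 0, skip.
Minimum ratio 5/2 is in the s4 row, so s4 leaves.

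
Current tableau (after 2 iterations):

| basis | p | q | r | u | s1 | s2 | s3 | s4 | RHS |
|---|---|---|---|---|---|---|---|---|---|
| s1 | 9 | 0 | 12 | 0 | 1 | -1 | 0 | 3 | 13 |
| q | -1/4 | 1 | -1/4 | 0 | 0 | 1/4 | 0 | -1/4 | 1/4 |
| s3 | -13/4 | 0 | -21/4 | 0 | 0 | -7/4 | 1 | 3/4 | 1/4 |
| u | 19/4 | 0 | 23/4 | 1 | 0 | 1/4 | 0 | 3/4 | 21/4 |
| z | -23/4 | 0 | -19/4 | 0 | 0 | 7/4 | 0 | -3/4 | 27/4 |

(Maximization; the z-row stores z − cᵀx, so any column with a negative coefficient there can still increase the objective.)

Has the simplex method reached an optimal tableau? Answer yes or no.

no

Column p has objective-row coefficient -23/4, which is negative; an improving pivot exists, so not yet optimal.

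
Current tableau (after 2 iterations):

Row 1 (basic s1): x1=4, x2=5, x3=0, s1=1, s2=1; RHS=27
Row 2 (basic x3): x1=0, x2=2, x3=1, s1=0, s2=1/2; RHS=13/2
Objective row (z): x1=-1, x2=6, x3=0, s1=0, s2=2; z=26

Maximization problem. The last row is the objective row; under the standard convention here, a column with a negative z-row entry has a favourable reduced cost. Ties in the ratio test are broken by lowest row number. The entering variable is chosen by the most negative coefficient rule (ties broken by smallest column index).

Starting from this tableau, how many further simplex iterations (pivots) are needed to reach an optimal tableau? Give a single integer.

pivot: x1 in, s1 out → z = 131/4
No improving column remains; optimal.

1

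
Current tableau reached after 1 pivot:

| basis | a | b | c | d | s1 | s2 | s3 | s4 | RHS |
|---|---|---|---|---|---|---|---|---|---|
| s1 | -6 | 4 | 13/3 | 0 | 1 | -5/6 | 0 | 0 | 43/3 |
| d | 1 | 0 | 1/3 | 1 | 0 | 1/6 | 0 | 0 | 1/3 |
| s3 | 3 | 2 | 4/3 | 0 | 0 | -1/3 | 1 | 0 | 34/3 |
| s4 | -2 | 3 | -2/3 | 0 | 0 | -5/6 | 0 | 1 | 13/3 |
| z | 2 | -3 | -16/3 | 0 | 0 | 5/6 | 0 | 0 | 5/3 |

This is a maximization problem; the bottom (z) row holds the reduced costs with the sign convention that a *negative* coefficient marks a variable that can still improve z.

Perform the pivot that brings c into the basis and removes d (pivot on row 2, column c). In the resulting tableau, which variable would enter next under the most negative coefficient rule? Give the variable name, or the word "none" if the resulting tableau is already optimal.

b

Pivot element 1/3. New z-row = old z-row − (-16/3)·(row 2/(1/3)).
Updated z-row coefficients: a: 18, b: -3, c: 0, d: 16, s1: 0, s2: 7/2, s3: 0, s4: 0.
The most negative is -3 in column b, so b would enter next.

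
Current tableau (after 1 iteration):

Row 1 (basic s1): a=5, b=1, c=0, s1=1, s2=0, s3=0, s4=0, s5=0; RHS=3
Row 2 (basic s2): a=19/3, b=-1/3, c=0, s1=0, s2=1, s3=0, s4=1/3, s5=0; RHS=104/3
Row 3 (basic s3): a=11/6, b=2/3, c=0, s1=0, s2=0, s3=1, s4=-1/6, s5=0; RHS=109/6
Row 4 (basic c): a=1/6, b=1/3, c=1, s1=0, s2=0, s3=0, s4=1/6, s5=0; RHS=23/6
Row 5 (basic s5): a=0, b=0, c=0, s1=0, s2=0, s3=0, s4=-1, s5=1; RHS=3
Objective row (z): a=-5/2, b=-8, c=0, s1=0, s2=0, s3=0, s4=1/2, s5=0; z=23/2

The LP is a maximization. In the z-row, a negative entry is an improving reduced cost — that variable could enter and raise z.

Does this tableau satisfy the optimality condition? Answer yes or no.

Column a has objective-row coefficient -5/2, which is negative; an improving pivot exists, so not yet optimal.

no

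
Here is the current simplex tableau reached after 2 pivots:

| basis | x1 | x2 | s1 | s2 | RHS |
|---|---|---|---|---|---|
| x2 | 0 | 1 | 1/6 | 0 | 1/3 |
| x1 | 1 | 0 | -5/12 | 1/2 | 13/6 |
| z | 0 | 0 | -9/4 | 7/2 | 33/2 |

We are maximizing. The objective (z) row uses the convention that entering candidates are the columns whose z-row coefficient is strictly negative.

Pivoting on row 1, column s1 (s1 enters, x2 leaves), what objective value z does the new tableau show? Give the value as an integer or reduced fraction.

Minimum ratio for s1: (1/3)/(1/6) = 2.
z changes by −(z-row coeff of s1)·ratio = −(-9/4)·2 = 9/2.
New z = 33/2 + (9/2) = 21.

21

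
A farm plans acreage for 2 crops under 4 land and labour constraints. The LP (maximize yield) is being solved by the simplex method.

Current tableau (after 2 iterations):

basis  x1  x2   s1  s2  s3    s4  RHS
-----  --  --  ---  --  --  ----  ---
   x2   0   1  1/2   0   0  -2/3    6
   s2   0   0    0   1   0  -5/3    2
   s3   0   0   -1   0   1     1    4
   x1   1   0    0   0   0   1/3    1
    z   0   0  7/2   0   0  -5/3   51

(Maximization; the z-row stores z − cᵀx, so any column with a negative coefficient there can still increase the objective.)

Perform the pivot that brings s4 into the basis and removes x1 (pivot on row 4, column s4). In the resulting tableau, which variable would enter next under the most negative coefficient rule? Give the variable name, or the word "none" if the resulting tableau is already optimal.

Pivot element 1/3. New z-row = old z-row − (-5/3)·(row 4/(1/3)).
Updated z-row coefficients: x1: 5, x2: 0, s1: 7/2, s2: 0, s3: 0, s4: 0.
No coefficient is strictly negative; the tableau after this pivot is optimal.

none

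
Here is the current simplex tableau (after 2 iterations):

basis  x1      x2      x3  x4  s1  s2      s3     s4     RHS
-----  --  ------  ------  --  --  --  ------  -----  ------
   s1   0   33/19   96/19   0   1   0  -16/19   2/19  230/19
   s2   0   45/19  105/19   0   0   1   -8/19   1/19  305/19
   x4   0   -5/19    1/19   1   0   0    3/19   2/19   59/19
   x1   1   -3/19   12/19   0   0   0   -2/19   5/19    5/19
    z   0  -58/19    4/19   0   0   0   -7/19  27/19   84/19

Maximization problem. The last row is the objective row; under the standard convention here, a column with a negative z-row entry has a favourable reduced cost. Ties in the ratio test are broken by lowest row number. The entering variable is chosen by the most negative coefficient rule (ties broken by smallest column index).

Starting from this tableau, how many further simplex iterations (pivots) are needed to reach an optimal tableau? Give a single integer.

pivot: x2 in, s2 out → z = 226/9
pivot: s3 in, x4 out → z = 326/5
No improving column remains; optimal.

2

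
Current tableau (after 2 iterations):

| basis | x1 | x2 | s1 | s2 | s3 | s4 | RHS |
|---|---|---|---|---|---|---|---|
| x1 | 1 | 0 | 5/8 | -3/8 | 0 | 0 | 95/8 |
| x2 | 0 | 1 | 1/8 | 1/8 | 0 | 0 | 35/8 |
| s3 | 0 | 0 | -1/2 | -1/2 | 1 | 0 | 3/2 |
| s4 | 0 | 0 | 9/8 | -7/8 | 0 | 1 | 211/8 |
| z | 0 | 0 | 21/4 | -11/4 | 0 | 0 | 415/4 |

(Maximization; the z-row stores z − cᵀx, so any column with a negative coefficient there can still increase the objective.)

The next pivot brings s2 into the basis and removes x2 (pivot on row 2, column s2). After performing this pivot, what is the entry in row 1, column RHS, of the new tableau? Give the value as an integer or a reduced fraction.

Pivot element is row 2, column s2: 1/8.
Normalize row 2: new (row 2, RHS) = (35/8)/(1/8) = 35.
row 1 ← row 1 − (-3/8)·(new row 2): 95/8 − (-3/8)·35 = 25.

25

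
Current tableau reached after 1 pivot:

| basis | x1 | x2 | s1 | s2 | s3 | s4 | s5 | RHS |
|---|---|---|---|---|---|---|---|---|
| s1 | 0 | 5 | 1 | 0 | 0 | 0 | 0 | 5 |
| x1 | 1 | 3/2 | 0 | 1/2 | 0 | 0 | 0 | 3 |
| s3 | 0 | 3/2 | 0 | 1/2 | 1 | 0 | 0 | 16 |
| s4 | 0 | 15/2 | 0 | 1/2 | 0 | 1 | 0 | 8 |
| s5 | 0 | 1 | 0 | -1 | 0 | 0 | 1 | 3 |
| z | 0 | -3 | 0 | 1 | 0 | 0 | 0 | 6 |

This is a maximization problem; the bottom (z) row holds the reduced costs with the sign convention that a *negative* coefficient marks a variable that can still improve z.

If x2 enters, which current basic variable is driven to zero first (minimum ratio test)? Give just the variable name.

Ratios: row 1 (s1): 5/5 = 1; row 2 (x1): 3/(3/2) = 2; row 3 (s3): 16/(3/2) = 32/3; row 4 (s4): 8/(15/2) = 16/15; row 5 (s5): 3/1 = 3.
Minimum ratio 1 is in the s1 row, so s1 leaves.

s1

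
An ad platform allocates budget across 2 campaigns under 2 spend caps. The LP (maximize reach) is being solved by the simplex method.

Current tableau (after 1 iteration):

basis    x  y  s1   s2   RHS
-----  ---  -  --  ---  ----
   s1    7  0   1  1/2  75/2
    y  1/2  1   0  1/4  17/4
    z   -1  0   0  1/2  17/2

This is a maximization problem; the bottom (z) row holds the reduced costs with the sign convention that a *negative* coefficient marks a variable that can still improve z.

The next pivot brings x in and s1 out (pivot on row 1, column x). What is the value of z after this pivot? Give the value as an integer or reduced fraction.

97/7

Minimum ratio for x: (75/2)/7 = 75/14.
z changes by −(z-row coeff of x)·ratio = −(-1)·(75/14) = 75/14.
New z = 17/2 + (75/14) = 97/7.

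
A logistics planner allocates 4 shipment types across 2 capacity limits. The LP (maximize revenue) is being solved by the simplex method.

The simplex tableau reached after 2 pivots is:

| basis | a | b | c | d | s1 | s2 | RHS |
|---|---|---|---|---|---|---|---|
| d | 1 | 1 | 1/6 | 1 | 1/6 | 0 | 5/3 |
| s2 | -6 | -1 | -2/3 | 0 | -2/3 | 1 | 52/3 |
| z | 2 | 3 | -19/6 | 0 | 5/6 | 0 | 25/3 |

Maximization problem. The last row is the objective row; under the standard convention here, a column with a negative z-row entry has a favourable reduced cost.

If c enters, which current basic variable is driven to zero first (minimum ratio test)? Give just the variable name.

Ratios: row 1 (d): (5/3)/(1/6) = 10; row 2 (s2): entry -2/3 ≤ 0, skip.
Minimum ratio 10 is in the d row, so d leaves.

d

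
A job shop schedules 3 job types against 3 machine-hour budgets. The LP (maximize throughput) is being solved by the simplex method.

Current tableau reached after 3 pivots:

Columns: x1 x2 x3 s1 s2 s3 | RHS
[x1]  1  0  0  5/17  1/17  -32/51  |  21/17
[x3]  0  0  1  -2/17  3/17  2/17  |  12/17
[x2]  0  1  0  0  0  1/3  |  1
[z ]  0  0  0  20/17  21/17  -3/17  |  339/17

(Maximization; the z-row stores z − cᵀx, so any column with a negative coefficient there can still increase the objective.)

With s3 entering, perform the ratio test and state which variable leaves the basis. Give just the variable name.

x2

Ratios: row 1 (x1): entry -32/51 ≤ 0, skip; row 2 (x3): (12/17)/(2/17) = 6; row 3 (x2): 1/(1/3) = 3.
Minimum ratio 3 is in the x2 row, so x2 leaves.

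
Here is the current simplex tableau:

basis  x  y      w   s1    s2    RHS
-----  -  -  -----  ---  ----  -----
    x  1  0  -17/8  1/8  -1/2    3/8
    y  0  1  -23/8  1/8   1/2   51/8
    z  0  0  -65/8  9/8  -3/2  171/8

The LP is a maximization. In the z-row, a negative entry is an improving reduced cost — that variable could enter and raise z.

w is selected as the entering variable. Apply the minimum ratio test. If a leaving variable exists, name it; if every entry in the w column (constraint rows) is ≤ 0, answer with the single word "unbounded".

unbounded

w-column entries: row 1: -17/8, row 2: -23/8. All ≤ 0, so w can increase without bound; the LP is unbounded in this direction.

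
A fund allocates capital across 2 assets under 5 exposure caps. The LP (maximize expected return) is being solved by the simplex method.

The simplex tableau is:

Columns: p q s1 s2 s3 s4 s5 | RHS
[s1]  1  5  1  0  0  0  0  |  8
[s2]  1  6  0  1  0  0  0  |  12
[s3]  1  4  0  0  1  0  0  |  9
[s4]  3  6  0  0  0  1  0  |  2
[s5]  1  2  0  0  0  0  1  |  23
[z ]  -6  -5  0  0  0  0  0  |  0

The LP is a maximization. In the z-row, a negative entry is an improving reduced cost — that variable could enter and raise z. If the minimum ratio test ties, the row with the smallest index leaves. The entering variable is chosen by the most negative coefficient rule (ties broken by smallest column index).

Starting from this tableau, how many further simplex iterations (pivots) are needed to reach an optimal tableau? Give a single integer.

pivot: p in, s4 out → z = 4
No improving column remains; optimal.

1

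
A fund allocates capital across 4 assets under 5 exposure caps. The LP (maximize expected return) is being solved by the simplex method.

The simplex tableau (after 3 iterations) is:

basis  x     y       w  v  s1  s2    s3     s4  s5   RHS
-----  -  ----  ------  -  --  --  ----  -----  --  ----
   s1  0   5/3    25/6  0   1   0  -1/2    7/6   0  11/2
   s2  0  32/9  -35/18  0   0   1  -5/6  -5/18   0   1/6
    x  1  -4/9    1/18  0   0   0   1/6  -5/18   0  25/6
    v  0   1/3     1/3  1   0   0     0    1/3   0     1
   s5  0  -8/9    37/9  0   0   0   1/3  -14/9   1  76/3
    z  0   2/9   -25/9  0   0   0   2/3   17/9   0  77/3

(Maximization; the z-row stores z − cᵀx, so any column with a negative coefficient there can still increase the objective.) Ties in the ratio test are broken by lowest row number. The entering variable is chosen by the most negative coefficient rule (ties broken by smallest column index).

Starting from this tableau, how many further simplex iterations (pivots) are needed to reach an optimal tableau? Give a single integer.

pivot: w in, s1 out → z = 88/3
No improving column remains; optimal.

1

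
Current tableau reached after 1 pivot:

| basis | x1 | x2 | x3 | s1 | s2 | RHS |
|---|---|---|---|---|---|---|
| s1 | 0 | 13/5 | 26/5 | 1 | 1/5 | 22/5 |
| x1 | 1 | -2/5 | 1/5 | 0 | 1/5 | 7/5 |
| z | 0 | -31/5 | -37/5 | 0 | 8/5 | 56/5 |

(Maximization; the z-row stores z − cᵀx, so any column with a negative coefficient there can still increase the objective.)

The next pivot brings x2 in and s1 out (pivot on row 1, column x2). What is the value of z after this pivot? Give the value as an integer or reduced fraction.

282/13

Minimum ratio for x2: (22/5)/(13/5) = 22/13.
z changes by −(z-row coeff of x2)·ratio = −(-31/5)·(22/13) = 682/65.
New z = 56/5 + (682/65) = 282/13.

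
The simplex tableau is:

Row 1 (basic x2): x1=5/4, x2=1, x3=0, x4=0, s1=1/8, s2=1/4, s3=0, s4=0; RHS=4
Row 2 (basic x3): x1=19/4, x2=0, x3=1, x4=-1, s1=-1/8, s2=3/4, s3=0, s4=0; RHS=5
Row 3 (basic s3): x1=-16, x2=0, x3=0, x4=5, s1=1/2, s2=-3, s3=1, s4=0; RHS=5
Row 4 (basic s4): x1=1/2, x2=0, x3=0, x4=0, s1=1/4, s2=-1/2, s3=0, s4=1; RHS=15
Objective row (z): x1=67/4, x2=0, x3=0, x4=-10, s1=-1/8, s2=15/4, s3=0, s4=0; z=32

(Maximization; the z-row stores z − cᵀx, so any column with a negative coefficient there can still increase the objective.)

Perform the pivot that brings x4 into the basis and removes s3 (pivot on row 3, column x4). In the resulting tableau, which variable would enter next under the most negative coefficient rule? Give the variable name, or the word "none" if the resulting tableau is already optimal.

x1

Pivot element 5. New z-row = old z-row − (-10)·(row 3/5).
Updated z-row coefficients: x1: -61/4, x2: 0, x3: 0, x4: 0, s1: 7/8, s2: -9/4, s3: 2, s4: 0.
The most negative is -61/4 in column x1, so x1 would enter next.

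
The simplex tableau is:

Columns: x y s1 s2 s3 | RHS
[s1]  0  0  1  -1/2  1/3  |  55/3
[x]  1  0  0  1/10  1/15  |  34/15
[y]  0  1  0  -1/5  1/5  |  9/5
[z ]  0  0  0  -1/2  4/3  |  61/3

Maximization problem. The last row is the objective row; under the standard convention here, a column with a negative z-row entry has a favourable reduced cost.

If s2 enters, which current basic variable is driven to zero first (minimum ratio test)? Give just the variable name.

Ratios: row 1 (s1): entry -1/2 ≤ 0, skip; row 2 (x): (34/15)/(1/10) = 68/3; row 3 (y): entry -1/5 ≤ 0, skip.
Minimum ratio 68/3 is in the x row, so x leaves.

x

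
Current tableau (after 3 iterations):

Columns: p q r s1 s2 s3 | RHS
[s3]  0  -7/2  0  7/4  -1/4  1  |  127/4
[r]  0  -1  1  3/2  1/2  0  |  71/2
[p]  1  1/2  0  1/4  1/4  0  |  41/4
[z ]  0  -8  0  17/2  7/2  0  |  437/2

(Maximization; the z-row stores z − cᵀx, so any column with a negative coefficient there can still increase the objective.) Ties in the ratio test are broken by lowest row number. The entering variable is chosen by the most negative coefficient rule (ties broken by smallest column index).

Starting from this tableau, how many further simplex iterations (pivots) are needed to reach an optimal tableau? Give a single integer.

1

pivot: q in, p out → z = 765/2
No improving column remains; optimal.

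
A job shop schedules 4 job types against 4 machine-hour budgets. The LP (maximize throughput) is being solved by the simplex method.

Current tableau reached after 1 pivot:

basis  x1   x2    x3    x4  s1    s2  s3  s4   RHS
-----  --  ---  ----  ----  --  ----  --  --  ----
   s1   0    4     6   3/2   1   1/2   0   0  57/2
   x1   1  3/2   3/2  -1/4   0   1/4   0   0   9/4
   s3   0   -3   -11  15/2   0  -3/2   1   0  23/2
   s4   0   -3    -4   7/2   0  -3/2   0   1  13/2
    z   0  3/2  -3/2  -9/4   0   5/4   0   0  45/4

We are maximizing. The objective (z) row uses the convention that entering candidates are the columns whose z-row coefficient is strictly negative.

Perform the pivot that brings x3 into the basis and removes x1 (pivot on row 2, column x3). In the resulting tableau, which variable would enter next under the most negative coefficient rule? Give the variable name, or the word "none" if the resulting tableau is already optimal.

x4

Pivot element 3/2. New z-row = old z-row − (-3/2)·(row 2/(3/2)).
Updated z-row coefficients: x1: 1, x2: 3, x3: 0, x4: -5/2, s1: 0, s2: 3/2, s3: 0, s4: 0.
The most negative is -5/2 in column x4, so x4 would enter next.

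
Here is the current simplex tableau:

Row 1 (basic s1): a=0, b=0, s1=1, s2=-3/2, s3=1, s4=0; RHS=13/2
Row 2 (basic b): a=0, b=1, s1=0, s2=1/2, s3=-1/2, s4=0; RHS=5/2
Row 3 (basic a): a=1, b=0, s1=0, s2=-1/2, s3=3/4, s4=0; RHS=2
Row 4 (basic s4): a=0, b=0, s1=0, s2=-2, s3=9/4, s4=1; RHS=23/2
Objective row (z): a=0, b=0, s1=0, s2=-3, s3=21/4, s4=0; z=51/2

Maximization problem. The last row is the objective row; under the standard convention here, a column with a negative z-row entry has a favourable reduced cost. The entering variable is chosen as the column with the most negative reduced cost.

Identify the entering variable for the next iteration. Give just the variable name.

s2

Objective-row coefficients: a: 0, b: 0, s1: 0, s2: -3, s3: 21/4, s4: 0.
The most negative is -3 in column s2, so s2 enters.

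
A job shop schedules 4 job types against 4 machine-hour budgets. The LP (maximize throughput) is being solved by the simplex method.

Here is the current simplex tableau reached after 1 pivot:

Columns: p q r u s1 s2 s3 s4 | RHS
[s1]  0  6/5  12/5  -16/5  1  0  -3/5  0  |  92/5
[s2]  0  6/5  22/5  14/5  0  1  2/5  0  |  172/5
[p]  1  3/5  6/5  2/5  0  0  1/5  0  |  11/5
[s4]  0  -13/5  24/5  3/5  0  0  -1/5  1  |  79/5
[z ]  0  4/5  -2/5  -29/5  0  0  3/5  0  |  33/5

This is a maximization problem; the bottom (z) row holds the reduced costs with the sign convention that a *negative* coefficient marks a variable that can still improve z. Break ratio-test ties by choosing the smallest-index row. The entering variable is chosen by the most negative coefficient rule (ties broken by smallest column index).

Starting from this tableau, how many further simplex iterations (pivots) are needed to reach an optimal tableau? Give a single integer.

1

pivot: u in, p out → z = 77/2
No improving column remains; optimal.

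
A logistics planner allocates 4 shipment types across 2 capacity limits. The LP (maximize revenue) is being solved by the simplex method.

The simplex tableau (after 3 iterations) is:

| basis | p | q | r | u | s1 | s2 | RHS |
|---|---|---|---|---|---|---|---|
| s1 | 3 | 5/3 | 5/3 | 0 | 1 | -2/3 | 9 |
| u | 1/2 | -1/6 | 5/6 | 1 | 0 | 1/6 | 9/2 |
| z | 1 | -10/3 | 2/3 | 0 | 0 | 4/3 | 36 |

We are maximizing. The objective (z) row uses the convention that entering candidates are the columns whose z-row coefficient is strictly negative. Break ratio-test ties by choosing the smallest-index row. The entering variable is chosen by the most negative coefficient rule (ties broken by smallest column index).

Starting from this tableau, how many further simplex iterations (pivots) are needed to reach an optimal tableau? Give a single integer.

pivot: q in, s1 out → z = 54
No improving column remains; optimal.

1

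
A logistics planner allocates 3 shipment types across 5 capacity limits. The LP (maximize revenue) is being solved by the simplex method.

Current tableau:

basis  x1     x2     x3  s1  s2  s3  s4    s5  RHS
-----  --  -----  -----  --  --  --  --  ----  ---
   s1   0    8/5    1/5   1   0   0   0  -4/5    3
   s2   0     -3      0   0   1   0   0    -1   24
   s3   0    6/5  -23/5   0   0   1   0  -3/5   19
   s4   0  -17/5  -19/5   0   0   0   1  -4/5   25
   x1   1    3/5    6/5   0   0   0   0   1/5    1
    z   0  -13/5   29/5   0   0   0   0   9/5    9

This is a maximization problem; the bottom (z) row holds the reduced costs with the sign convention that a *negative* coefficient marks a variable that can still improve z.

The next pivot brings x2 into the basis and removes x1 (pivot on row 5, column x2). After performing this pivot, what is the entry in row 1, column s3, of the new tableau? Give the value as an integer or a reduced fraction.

0

Pivot element is row 5, column x2: 3/5.
Normalize row 5: new (row 5, s3) = 0/(3/5) = 0.
row 1 ← row 1 − (8/5)·(new row 5): 0 − (8/5)·0 = 0.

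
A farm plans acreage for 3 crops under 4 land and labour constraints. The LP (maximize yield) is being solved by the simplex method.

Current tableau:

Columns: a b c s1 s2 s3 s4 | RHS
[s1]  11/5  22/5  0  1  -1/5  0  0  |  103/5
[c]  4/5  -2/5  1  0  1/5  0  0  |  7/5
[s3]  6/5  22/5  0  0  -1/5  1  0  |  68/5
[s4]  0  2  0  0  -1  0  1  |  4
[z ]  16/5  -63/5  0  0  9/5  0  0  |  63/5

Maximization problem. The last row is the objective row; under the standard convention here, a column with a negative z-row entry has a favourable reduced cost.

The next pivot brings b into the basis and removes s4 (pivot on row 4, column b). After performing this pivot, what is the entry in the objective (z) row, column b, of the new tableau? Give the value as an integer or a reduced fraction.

Pivot element is row 4, column b: 2.
Normalize row 4: new (row 4, b) = 2/2 = 1.
z-row ← z-row − (-63/5)·(new row 4): -63/5 − (-63/5)·1 = 0.

0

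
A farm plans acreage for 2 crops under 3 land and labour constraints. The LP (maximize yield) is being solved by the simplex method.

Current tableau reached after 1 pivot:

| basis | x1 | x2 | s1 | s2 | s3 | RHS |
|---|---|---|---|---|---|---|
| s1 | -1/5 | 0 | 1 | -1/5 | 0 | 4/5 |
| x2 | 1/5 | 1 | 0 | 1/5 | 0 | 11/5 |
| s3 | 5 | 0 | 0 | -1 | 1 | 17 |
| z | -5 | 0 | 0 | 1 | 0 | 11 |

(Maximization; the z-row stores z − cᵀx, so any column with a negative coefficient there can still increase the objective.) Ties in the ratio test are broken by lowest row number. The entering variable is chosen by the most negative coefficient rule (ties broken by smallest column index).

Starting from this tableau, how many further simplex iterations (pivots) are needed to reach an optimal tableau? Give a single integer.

1

pivot: x1 in, s3 out → z = 28
No improving column remains; optimal.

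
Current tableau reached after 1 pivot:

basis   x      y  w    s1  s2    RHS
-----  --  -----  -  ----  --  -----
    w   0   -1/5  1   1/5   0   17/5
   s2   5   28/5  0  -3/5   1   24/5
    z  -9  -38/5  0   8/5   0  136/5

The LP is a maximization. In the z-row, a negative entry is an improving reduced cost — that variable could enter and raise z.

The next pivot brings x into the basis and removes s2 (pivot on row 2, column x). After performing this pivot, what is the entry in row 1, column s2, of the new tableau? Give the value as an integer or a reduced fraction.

0

Pivot element is row 2, column x: 5.
Normalize row 2: new (row 2, s2) = 1/5 = 1/5.
row 1 ← row 1 − 0·(new row 2): 0 − 0·(1/5) = 0.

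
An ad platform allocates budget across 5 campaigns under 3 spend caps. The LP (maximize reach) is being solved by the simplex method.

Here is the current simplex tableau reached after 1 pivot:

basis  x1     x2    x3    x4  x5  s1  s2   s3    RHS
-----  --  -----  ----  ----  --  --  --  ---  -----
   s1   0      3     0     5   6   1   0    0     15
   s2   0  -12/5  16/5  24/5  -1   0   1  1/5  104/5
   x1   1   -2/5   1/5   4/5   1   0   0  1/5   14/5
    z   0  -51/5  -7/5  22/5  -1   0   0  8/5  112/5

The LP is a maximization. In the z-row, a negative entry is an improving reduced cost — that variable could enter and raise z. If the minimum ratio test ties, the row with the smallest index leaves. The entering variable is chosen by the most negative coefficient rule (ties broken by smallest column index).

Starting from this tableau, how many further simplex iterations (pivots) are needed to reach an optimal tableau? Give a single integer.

pivot: x2 in, s1 out → z = 367/5
pivot: x3 in, s2 out → z = 351/4
No improving column remains; optimal.

2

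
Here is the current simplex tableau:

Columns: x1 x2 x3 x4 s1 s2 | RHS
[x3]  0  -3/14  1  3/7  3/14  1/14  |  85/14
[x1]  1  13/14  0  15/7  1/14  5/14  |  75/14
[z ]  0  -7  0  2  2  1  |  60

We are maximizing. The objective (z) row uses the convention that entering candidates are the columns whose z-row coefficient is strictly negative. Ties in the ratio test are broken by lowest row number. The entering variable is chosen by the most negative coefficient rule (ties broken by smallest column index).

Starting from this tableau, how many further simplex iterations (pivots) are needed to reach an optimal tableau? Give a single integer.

1

pivot: x2 in, x1 out → z = 1305/13
No improving column remains; optimal.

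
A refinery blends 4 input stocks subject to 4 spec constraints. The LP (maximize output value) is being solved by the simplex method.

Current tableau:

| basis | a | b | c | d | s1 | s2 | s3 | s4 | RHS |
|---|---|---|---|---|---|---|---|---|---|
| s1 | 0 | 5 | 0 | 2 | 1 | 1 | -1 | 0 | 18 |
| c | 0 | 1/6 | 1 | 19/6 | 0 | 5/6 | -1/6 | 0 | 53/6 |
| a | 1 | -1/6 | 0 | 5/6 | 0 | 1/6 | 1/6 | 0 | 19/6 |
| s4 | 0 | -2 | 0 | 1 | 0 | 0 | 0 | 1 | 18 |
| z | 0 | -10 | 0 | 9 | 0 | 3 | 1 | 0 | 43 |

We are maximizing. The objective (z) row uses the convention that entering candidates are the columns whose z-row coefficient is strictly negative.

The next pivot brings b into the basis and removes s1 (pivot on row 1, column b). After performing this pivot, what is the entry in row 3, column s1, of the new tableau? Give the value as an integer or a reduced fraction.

1/30

Pivot element is row 1, column b: 5.
Normalize row 1: new (row 1, s1) = 1/5 = 1/5.
row 3 ← row 3 − (-1/6)·(new row 1): 0 − (-1/6)·(1/5) = 1/30.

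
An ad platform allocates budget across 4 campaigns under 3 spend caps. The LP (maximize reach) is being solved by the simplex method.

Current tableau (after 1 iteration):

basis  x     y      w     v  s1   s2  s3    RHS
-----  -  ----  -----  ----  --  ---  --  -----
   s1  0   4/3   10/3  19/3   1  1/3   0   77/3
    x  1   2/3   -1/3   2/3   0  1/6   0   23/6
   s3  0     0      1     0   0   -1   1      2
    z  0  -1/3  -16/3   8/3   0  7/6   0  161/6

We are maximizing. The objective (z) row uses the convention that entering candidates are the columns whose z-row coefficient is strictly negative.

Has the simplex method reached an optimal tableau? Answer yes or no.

Column y has objective-row coefficient -1/3, which is negative; an improving pivot exists, so not yet optimal.

no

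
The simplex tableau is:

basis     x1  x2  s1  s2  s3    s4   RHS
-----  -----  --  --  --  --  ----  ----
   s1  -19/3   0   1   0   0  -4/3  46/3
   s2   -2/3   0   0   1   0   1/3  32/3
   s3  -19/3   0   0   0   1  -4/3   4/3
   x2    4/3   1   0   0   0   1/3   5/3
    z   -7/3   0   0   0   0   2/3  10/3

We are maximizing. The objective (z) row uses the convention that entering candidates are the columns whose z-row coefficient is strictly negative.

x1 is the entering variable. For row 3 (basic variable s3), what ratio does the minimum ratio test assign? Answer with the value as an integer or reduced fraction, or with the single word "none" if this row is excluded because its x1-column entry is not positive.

none

The x1 entry in row 3 is -19/3 ≤ 0, so this row gives no ratio.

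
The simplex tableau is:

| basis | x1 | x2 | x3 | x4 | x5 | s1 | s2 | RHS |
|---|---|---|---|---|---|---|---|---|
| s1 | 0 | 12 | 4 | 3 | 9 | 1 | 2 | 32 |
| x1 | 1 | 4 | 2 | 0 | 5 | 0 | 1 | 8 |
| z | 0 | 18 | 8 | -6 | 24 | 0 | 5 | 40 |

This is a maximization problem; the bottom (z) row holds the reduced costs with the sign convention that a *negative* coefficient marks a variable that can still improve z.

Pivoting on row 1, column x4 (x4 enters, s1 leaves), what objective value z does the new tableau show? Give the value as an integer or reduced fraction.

Minimum ratio for x4: 32/3 = 32/3.
z changes by −(z-row coeff of x4)·ratio = −(-6)·(32/3) = 64.
New z = 40 + 64 = 104.

104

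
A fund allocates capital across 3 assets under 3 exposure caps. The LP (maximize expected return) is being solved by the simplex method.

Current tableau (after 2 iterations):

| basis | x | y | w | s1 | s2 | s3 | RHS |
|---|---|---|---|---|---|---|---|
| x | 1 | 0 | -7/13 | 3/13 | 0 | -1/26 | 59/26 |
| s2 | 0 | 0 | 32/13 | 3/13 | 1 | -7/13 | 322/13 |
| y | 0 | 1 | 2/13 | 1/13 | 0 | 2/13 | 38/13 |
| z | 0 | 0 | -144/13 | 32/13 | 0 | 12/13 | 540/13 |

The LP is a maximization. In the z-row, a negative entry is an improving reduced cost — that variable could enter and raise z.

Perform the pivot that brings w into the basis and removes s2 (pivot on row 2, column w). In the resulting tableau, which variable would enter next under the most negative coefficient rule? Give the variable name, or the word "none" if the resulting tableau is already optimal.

s3

Pivot element 32/13. New z-row = old z-row − (-144/13)·(row 2/(32/13)).
Updated z-row coefficients: x: 0, y: 0, w: 0, s1: 7/2, s2: 9/2, s3: -3/2.
The most negative is -3/2 in column s3, so s3 would enter next.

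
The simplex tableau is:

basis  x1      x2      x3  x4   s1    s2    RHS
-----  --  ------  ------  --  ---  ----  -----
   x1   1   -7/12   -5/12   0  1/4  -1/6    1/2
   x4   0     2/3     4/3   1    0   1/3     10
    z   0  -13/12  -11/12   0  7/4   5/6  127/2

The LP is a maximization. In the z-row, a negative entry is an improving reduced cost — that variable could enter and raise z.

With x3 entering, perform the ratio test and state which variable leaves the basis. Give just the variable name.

x4

Ratios: row 1 (x1): entry -5/12 ≤ 0, skip; row 2 (x4): 10/(4/3) = 15/2.
Minimum ratio 15/2 is in the x4 row, so x4 leaves.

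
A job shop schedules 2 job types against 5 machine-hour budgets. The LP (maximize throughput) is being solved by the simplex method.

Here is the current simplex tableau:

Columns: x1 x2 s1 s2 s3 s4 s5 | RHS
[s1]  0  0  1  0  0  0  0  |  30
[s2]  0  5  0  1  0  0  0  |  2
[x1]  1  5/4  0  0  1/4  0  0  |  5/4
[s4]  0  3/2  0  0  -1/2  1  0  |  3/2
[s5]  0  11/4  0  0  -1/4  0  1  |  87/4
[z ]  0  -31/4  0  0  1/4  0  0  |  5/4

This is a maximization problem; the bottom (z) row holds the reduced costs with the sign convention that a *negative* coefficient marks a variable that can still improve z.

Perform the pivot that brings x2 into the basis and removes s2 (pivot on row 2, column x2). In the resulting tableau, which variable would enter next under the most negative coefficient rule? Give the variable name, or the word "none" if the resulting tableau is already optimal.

none

Pivot element 5. New z-row = old z-row − (-31/4)·(row 2/5).
Updated z-row coefficients: x1: 0, x2: 0, s1: 0, s2: 31/20, s3: 1/4, s4: 0, s5: 0.
No coefficient is strictly negative; the tableau after this pivot is optimal.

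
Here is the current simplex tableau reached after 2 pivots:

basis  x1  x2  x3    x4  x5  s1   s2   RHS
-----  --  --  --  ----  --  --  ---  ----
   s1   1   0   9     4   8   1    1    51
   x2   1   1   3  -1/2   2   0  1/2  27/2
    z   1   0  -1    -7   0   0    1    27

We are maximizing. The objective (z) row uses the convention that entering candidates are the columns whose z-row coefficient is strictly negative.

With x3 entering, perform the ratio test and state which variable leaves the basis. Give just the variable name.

x2

Ratios: row 1 (s1): 51/9 = 17/3; row 2 (x2): (27/2)/3 = 9/2.
Minimum ratio 9/2 is in the x2 row, so x2 leaves.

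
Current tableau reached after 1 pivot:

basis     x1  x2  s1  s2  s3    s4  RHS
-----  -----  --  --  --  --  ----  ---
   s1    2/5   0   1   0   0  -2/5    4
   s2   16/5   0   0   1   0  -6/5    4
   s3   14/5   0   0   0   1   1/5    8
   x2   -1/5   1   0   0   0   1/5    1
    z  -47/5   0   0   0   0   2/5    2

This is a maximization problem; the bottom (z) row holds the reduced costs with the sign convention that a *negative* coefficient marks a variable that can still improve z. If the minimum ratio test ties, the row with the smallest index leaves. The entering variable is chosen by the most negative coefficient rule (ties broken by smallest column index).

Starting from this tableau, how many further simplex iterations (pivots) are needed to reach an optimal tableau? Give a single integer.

2

pivot: x1 in, s2 out → z = 55/4
pivot: s4 in, s3 out → z = 25
No improving column remains; optimal.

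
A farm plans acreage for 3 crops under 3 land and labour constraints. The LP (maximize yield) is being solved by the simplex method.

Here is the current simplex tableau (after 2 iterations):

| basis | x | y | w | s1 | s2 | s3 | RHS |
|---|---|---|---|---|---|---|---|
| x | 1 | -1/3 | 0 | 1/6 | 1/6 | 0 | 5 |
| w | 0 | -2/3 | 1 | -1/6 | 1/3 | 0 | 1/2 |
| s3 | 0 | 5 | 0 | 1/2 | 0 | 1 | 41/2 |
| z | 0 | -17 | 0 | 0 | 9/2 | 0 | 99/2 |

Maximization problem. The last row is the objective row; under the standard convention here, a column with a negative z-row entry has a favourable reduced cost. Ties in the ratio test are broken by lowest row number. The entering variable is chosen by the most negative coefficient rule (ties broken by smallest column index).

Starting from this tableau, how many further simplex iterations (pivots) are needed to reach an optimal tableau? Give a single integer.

pivot: y in, s3 out → z = 596/5
No improving column remains; optimal.

1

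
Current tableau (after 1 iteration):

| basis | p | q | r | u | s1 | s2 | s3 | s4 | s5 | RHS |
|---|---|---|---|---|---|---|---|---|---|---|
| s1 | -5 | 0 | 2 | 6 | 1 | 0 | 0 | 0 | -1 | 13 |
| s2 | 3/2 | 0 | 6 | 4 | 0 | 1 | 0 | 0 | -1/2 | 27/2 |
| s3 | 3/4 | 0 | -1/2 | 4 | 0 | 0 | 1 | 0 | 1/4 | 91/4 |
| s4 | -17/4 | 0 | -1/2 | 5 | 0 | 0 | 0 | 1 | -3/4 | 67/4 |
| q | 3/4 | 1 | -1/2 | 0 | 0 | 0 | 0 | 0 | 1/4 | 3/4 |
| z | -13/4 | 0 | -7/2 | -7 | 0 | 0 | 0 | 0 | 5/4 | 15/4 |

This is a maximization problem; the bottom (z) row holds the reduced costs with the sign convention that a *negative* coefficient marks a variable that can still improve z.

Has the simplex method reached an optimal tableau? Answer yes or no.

no

Column p has objective-row coefficient -13/4, which is negative; an improving pivot exists, so not yet optimal.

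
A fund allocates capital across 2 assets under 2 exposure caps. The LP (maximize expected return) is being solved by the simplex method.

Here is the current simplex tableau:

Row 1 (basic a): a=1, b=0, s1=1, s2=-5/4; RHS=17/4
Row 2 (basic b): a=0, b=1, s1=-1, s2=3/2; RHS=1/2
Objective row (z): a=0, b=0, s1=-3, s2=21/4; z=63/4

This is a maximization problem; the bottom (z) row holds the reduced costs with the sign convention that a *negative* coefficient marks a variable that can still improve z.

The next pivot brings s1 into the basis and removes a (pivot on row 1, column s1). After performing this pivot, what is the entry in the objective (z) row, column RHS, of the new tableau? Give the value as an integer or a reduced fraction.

Pivot element is row 1, column s1: 1.
Normalize row 1: new (row 1, RHS) = (17/4)/1 = 17/4.
z-row ← z-row − (-3)·(new row 1): 63/4 − (-3)·(17/4) = 57/2.

57/2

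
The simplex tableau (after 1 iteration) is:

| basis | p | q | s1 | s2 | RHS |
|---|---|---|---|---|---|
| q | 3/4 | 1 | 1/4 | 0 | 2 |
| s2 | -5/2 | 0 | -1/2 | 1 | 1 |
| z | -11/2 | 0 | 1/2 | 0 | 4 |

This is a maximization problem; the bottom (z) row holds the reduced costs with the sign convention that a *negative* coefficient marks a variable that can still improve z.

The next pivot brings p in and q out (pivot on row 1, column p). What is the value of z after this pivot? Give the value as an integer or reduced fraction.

56/3

Minimum ratio for p: 2/(3/4) = 8/3.
z changes by −(z-row coeff of p)·ratio = −(-11/2)·(8/3) = 44/3.
New z = 4 + (44/3) = 56/3.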